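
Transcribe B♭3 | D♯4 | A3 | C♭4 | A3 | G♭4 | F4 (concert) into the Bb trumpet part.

The Bb trumpet sounds a major second below written, so the written part must be a major second above concert — transpose each note up.
Bb3 becomes C4
D#4 becomes E#4
A3 becomes B3
Cb4 becomes Db4
A3 becomes B3
Gb4 becomes Ab4
F4 becomes G4

C4 E#4 B3 Db4 B3 Ab4 G4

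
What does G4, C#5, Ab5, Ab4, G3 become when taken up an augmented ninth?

A#5 D##6 B6 B5 A#4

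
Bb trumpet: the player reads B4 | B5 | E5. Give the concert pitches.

A4 A5 D5

The Bb trumpet sounds a major second below written, so transpose each written note down a major second.
B4 becomes A4
B5 becomes A5
E5 becomes D5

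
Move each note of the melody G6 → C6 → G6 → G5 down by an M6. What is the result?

Bb5 Eb5 Bb5 Bb4

G6 gives Bb5
C6 gives Eb5
G6 gives Bb5
G5 gives Bb4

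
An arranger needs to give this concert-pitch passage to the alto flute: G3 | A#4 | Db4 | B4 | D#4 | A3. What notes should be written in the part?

C4 D#5 Gb4 E5 G#4 D4

Written C4 sounds as G3 on the alto flute, so concert pitches are written a perfect fourth up.
G3 to C4
A#4 to D#5
Db4 to Gb4
B4 to E5
D#4 to G#4
A3 to D4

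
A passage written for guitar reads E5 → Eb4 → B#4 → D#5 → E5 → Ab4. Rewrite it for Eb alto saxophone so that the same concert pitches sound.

C#5 C4 G##4 B#4 C#5 F4

First find concert pitch: the guitar sounds a perfect octave below written, so E5 Eb4 B#4 D#5 E5 Ab4 sounds E4 Eb3 B#3 D#4 E4 Ab3.
Then write for Eb alto saxophone: it sounds a major sixth below written, so the part must be a major sixth above concert.
E4 → C#5
Eb3 → C4
B#3 → G##4
D#4 → B#4
E4 → C#5
Ab3 → F4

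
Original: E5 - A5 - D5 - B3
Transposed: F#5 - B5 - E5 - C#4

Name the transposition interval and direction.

up a major second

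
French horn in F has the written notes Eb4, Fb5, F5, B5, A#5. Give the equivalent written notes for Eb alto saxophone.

First find concert pitch: the French horn in F sounds a perfect fifth below written, so Eb4 Fb5 F5 B5 A#5 sounds Ab3 Bbb4 Bb4 E5 D#5.
Then write for Eb alto saxophone: it sounds a major sixth below written, so the part must be a major sixth above concert.
Ab3 → F4
Bbb4 → Gb5
Bb4 → G5
E5 → C#6
D#5 → B#5

F4 Gb5 G5 C#6 B#5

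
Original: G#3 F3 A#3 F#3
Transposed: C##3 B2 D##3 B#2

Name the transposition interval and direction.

From G#3 to C##3 is 5 letter names — a fifth of some quality.
C##3 to G#3 is 6 semitones, which makes it a diminished fifth; the second version is lower, so the direction is down.
Checking another pair — F#3 → B#2 — gives the same interval.

down a diminished fifth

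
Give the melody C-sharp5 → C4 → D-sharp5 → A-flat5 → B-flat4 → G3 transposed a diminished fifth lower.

A diminished fifth down from C#5 gives F##4.
A diminished fifth down from C4 gives F#3.
D#5: a fifth down reaches G, and 6 semitones makes it G##4.
Ab5 down a diminished fifth is D5.
Bb4: a fifth down reaches E, and 6 semitones makes it E4.
G3: a fifth down reaches C, and 6 semitones makes it C#3.

F##4 F#3 G##4 D5 E4 C#3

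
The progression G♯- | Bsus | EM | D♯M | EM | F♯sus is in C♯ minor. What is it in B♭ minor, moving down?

F- Absus DbM CM DbM Ebsus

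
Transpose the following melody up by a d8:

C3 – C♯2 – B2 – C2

Cb4 C3 Bb3 Cb3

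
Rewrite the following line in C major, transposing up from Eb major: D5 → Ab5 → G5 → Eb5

B5 F6 E6 C6

Eb major to C major up is a major sixth, so every note moves up by that interval.
D5 gives B5
Ab5 gives F6
G5 gives E6
Eb5 gives C6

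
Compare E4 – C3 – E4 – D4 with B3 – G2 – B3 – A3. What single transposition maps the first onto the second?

down a perfect fourth

From E4 to B3 is 4 letter names — a fourth of some quality.
B3 to E4 is 5 semitones, which makes it a perfect fourth; the second version is lower, so the direction is down.
Checking another pair — D4 → A3 — gives the same interval.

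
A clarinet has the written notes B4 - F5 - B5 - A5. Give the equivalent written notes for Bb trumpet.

First find concert pitch: the A clarinet sounds a minor third below written, so B4 F5 B5 A5 sounds G#4 D5 G#5 F#5.
Then write for Bb trumpet: it sounds a major second below written, so the part must be a major second above concert.
G#4 → A#4
D5 → E5
G#5 → A#5
F#5 → G#5

A#4 E5 A#5 G#5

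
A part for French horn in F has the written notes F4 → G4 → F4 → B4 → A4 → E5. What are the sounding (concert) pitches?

Written C4 on the French horn in F sounds as F3, a perfect fifth lower; apply that shift to every note.
F4 to Bb3
G4 to C4
F4 to Bb3
B4 to E4
A4 to D4
E5 to A4

Bb3 C4 Bb3 E4 D4 A4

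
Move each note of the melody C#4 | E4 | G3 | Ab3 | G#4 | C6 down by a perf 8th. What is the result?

C#3 E3 G2 Ab2 G#3 C5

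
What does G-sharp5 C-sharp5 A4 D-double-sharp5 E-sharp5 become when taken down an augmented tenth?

Eb4 Ab3 Fb3 B3 C4

G#5 -> Eb4
C#5 -> Ab3
A4 -> Fb3
D##5 -> B3
E#5 -> C4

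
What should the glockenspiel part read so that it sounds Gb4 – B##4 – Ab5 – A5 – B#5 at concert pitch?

Gb2 B##2 Ab3 A3 B#3

Written C4 sounds as C6 on the glockenspiel, so concert pitches are written a perfect fifteenth down.
Gb4 gives Gb2
B##4 gives B##2
Ab5 gives Ab3
A5 gives A3
B#5 gives B#3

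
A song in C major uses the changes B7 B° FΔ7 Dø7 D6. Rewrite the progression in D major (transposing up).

C#7 C#° GΔ7 Eø7 E6

C major up to D major is a major second; each chord root moves by that interval while the quality stays the same.
B7: root B up a major second → C#, giving C#7.
B°: root B up a major second → C#, giving C#°.
FΔ7: root F up a major second → G, giving GΔ7.
Dø7: root D up a major second → E, giving Eø7.
D6: root D up a major second → E, giving E6.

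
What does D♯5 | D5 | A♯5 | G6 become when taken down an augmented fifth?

G4 Gb4 D5 Cb6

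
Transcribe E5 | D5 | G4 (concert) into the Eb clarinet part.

C#5 B4 E4

Written C4 sounds as Eb4 on the Eb clarinet, so concert pitches are written a minor third down.
E5 gives C#5
D5 gives B4
G4 gives E4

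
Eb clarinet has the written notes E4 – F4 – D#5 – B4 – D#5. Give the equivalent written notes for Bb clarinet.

A4 Bb4 G#5 E5 G#5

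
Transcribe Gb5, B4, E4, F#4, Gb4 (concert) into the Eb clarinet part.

The Eb clarinet sounds a minor third above written, so the written part must be a minor third below concert — transpose each note down.
Gb5 to Eb5
B4 to G#4
E4 to C#4
F#4 to D#4
Gb4 to Eb4

Eb5 G#4 C#4 D#4 Eb4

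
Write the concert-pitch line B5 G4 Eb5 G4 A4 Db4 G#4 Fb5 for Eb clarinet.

G#5 E4 C5 E4 F#4 Bb3 E#4 Db5

The Eb clarinet sounds a minor third above written, so the written part must be a minor third below concert — transpose each note down.
B5 → G#5
G4 → E4
Eb5 → C5
G4 → E4
A4 → F#4
Db4 → Bb3
G#4 → E#4
Fb5 → Db5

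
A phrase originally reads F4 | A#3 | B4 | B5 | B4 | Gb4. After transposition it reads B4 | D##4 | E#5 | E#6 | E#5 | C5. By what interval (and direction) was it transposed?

up an augmented fourth

From F4 to B4 is 4 letter names — a fourth of some quality.
F4 to B4 is 6 semitones, which makes it an augmented fourth; the second version is higher, so the direction is up.
Checking another pair — Gb4 → C5 — gives the same interval.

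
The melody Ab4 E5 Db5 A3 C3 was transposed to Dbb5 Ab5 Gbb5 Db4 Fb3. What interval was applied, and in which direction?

From Ab4 to Dbb5 is 4 letter names — a fourth of some quality.
Ab4 to Dbb5 is 4 semitones, which makes it a diminished fourth; the second version is higher, so the direction is up.
Checking another pair — C3 → Fb3 — gives the same interval.

up a diminished fourth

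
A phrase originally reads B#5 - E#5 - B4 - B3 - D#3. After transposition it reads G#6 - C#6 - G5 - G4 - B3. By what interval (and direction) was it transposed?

up a minor sixth

From B#5 to G#6 is 6 letter names — a sixth of some quality.
B#5 to G#6 is 8 semitones, which makes it a minor sixth; the second version is higher, so the direction is up.
Checking another pair — D#3 → B3 — gives the same interval.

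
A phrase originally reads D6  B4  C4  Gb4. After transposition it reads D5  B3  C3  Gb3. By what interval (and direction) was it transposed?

Take the first pair: D6 → D5. D to D spans 8 letter names, so the interval is some kind of octave.
D5 to D6 is 12 semitones, which makes it a perfect octave; the second version is lower, so the direction is down.
Checking another pair — Gb4 → Gb3 — gives the same interval.

down a perfect octave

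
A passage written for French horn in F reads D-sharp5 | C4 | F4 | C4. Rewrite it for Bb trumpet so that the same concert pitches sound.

First find concert pitch: the French horn in F sounds a perfect fifth below written, so D-sharp5 C4 F4 C4 sounds G#4 F3 Bb3 F3.
Then write for Bb trumpet: it sounds a major second below written, so the part must be a major second above concert.
G#4 → A#4
F3 → G3
Bb3 → C4
F3 → G3

A#4 G3 C4 G3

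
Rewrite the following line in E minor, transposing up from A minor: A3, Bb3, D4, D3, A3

From A up to E is a perfect fifth; apply that to each pitch.
A3 to E4
Bb3 to F4
D4 to A4
D3 to A3
A3 to E4

E4 F4 A4 A3 E4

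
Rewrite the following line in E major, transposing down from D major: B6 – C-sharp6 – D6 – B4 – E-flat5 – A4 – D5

C#6 D#5 E5 C#4 F4 B3 E4

D major to E major down is a minor seventh, so every note moves down by that interval.
B6 gives C#6
C#6 gives D#5
D6 gives E5
B4 gives C#4
Eb5 gives F4
A4 gives B3
D5 gives E4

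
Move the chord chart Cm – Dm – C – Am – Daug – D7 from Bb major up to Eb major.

Fm Gm F Dm Gaug G7

Bb major up to Eb major is a perfect fourth; each chord root moves by that interval while the quality stays the same.
Cm: root C up a perfect fourth → F, giving Fm.
Dm: root D up a perfect fourth → G, giving Gm.
C: root C up a perfect fourth → F, giving F.
Am: root A up a perfect fourth → D, giving Dm.
Daug: root D up a perfect fourth → G, giving Gaug.
D7: root D up a perfect fourth → G, giving G7.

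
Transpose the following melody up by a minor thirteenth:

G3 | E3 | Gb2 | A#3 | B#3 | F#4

Eb5 C5 Ebb4 F#5 G#5 D6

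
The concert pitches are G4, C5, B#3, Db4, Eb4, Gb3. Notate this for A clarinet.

The A clarinet sounds a minor third below written, so the written part must be a minor third above concert — transpose each note up.
G4 gives Bb4
C5 gives Eb5
B#3 gives D#4
Db4 gives Fb4
Eb4 gives Gb4
Gb3 gives Bbb3

Bb4 Eb5 D#4 Fb4 Gb4 Bbb3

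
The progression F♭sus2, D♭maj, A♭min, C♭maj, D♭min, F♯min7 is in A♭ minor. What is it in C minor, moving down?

Absus2 Fmaj Cmin Ebmaj Fmin A#min7

A♭ minor down to C minor is a minor sixth; each chord root moves by that interval while the quality stays the same.
F♭sus2: root F♭ down a minor sixth → Ab, giving Absus2.
D♭maj: root D♭ down a minor sixth → F, giving Fmaj.
A♭min: root A♭ down a minor sixth → C, giving Cmin.
C♭maj: root C♭ down a minor sixth → Eb, giving Ebmaj.
D♭min: root D♭ down a minor sixth → F, giving Fmin.
F♯min7: root F♯ down a minor sixth → A#, giving A#min7.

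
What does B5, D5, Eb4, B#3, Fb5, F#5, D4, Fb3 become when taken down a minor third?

G#5 B4 C4 G##3 Db5 D#5 B3 Db3

A minor third down from B5 gives G#5.
D5: a third down reaches B, and 3 semitones makes it B4.
Eb4 down a minor third is C4.
B#3: a third down reaches G, and 3 semitones makes it G##3.
Fb5: a third down reaches D, and 3 semitones makes it Db5.
F#5: a third down reaches D, and 3 semitones makes it D#5.
A minor third down from D4 gives B3.
Fb3 down a minor third is Db3.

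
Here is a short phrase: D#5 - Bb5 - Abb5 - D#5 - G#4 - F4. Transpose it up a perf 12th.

A#6 F7 Ebb7 A#6 D#6 C6

D#5 gives A#6
Bb5 gives F7
Abb5 gives Ebb7
D#5 gives A#6
G#4 gives D#6
F4 gives C6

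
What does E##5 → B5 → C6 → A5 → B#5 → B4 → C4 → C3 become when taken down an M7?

F##4 C5 Db5 Bb4 C#5 C4 Db3 Db2

E##5 gives F##4
B5 gives C5
C6 gives Db5
A5 gives Bb4
B#5 gives C#5
B4 gives C4
C4 gives Db3
C3 gives Db2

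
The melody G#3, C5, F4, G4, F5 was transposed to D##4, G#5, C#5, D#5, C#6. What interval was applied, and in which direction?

up an augmented fifth

Take the first pair: G#3 → D##4. G to D spans 5 letter names, so the interval is some kind of fifth.
G#3 to D##4 is 8 semitones, which makes it an augmented fifth; the second version is higher, so the direction is up.
Checking another pair — F5 → C#6 — gives the same interval.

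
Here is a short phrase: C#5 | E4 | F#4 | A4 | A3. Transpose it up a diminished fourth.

C#5 becomes F5
E4 becomes Ab4
F#4 becomes Bb4
A4 becomes Db5
A3 becomes Db4

F5 Ab4 Bb4 Db5 Db4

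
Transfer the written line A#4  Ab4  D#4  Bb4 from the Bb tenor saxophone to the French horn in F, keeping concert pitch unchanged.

D#4 Db4 G#3 Eb4

First find concert pitch: the Bb tenor saxophone sounds a major ninth below written, so A#4 Ab4 D#4 Bb4 sounds G#3 Gb3 C#3 Ab3.
Then write for French horn in F: it sounds a perfect fifth below written, so the part must be a perfect fifth above concert.
G#3 → D#4
Gb3 → Db4
C#3 → G#3
Ab3 → Eb4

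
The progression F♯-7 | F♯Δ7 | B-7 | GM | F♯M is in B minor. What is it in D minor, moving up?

B minor up to D minor is a minor third; each chord root moves by that interval while the quality stays the same.
F♯-7: root F♯ up a minor third → A, giving A-7.
F♯Δ7: root F♯ up a minor third → A, giving AΔ7.
B-7: root B up a minor third → D, giving D-7.
GM: root G up a minor third → Bb, giving BbM.
F♯M: root F♯ up a minor third → A, giving AM.

A-7 AΔ7 D-7 BbM AM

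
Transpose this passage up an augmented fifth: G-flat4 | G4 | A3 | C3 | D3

Gb4 up an augmented fifth is D5.
G4 up an augmented fifth is D#5.
A3 up an augmented fifth is E#4.
C3 up an augmented fifth is G#3.
An augmented fifth up from D3 gives A#3.

D5 D#5 E#4 G#3 A#3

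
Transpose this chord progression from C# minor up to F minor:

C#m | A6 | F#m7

C# minor up to F minor is a diminished fourth; each chord root moves by that interval while the quality stays the same.
C#m: root C# up a diminished fourth → F, giving Fm.
A6: root A up a diminished fourth → Db, giving Db6.
F#m7: root F# up a diminished fourth → Bb, giving Bbm7.

Fm Db6 Bbm7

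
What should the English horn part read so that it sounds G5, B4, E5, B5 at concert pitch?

D6 F#5 B5 F#6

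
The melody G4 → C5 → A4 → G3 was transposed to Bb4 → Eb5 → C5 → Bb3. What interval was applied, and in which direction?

up a minor third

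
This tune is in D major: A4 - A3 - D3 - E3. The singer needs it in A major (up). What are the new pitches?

D major to A major up is a perfect fifth, so every note moves up by that interval.
A4 -> E5
A3 -> E4
D3 -> A3
E3 -> B3

E5 E4 A3 B3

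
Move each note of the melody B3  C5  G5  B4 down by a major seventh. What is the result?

C3 Db4 Ab4 C4

A major seventh down from B3 gives C3.
A major seventh down from C5 gives Db4.
G5: a seventh down reaches A, and 11 semitones makes it Ab4.
B4 down a major seventh is C4.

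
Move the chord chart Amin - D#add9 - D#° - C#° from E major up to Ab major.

E major up to Ab major is a diminished fourth; each chord root moves by that interval while the quality stays the same.
Amin: root A up a diminished fourth → Db, giving Dbmin.
D#add9: root D# up a diminished fourth → G, giving Gadd9.
D#°: root D# up a diminished fourth → G, giving G°.
C#°: root C# up a diminished fourth → F, giving F°.

Dbmin Gadd9 G° F°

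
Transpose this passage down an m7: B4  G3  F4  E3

C#4 A2 G3 F#2

B4: a seventh down reaches C, and 10 semitones makes it C#4.
G3 down a minor seventh is A2.
F4 down a minor seventh is G3.
A minor seventh down from E3 gives F#2.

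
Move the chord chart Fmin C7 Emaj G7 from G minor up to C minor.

Bbmin F7 Amaj C7

G minor up to C minor is a perfect fourth; each chord root moves by that interval while the quality stays the same.
Fmin: root F up a perfect fourth → Bb, giving Bbmin.
C7: root C up a perfect fourth → F, giving F7.
Emaj: root E up a perfect fourth → A, giving Amaj.
G7: root G up a perfect fourth → C, giving C7.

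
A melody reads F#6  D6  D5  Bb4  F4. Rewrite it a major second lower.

A major second down from F#6 gives E6.
D6 down a major second is C6.
D5 down a major second is C5.
Bb4 down a major second is Ab4.
F4 down a major second is Eb4.

E6 C6 C5 Ab4 Eb4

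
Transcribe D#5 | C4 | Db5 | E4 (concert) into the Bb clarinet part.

The Bb clarinet sounds a major second below written, so the written part must be a major second above concert — transpose each note up.
D#5 -> E#5
C4 -> D4
Db5 -> Eb5
E4 -> F#4

E#5 D4 Eb5 F#4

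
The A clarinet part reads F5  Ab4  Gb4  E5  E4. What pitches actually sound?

D5 F4 Eb4 C#5 C#4

The A clarinet sounds a minor third below written, so transpose each written note down a minor third.
F5 -> D5
Ab4 -> F4
Gb4 -> Eb4
E5 -> C#5
E4 -> C#4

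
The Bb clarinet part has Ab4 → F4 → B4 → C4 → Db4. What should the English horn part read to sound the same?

First find concert pitch: the Bb clarinet sounds a major second below written, so Ab4 F4 B4 C4 Db4 sounds Gb4 Eb4 A4 Bb3 Cb4.
Then write for English horn: it sounds a perfect fifth below written, so the part must be a perfect fifth above concert.
Gb4 → Db5
Eb4 → Bb4
A4 → E5
Bb3 → F4
Cb4 → Gb4

Db5 Bb4 E5 F4 Gb4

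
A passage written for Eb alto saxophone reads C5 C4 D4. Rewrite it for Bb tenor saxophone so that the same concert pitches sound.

First find concert pitch: the Eb alto saxophone sounds a major sixth below written, so C5 C4 D4 sounds Eb4 Eb3 F3.
Then write for Bb tenor saxophone: it sounds a major ninth below written, so the part must be a major ninth above concert.
Eb4 → F5
Eb3 → F4
F3 → G4

F5 F4 G4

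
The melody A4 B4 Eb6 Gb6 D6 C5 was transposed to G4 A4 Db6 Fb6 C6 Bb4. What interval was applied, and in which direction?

down a major second

From A4 to G4 is 2 letter names — a second of some quality.
G4 to A4 is 2 semitones, which makes it a major second; the second version is lower, so the direction is down.
Checking another pair — C5 → Bb4 — gives the same interval.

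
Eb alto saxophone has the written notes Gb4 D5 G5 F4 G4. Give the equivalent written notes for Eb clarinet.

Gb3 D4 G4 F3 G3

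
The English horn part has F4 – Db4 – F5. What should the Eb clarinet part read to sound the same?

First find concert pitch: the English horn sounds a perfect fifth below written, so F4 Db4 F5 sounds Bb3 Gb3 Bb4.
Then write for Eb clarinet: it sounds a minor third above written, so the part must be a minor third below concert.
Bb3 → G3
Gb3 → Eb3
Bb4 → G4

G3 Eb3 G4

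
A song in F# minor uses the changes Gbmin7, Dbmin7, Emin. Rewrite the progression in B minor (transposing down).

F# minor down to B minor is a perfect fifth; each chord root moves by that interval while the quality stays the same.
Gbmin7: root Gb down a perfect fifth → Cb, giving Cbmin7.
Dbmin7: root Db down a perfect fifth → Gb, giving Gbmin7.
Emin: root E down a perfect fifth → A, giving Amin.

Cbmin7 Gbmin7 Amin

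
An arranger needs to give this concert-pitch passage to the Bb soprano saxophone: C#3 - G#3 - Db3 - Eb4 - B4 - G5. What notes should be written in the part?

D#3 A#3 Eb3 F4 C#5 A5

Written C4 sounds as Bb3 on the Bb soprano saxophone, so concert pitches are written a major second up.
C#3 -> D#3
G#3 -> A#3
Db3 -> Eb3
Eb4 -> F4
B4 -> C#5
G5 -> A5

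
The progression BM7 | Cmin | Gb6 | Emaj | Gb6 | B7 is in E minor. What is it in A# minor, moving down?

E#M7 F#min C6 A#maj C6 E#7

E minor down to A# minor is a diminished fifth; each chord root moves by that interval while the quality stays the same.
BM7: root B down a diminished fifth → E#, giving E#M7.
Cmin: root C down a diminished fifth → F#, giving F#min.
Gb6: root Gb down a diminished fifth → C, giving C6.
Emaj: root E down a diminished fifth → A#, giving A#maj.
Gb6: root Gb down a diminished fifth → C, giving C6.
B7: root B down a diminished fifth → E#, giving E#7.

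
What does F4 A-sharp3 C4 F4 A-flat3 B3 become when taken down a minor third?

D4 F##3 A3 D4 F3 G#3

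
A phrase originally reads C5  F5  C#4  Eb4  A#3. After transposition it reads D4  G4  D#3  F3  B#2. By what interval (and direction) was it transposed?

down a minor seventh

Take the first pair: C5 → D4. C to D spans 7 letter names, so the interval is some kind of seventh.
D4 to C5 is 10 semitones, which makes it a minor seventh; the second version is lower, so the direction is down.
Checking another pair — A#3 → B#2 — gives the same interval.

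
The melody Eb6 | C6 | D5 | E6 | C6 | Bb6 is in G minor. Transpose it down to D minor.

Bb5 G5 A4 B5 G5 F6

From G down to D is a perfect fourth; apply that to each pitch.
Eb6 -> Bb5
C6 -> G5
D5 -> A4
E6 -> B5
C6 -> G5
Bb6 -> F6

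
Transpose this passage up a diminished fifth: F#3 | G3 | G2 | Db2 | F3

C4 Db4 Db3 Abb2 Cb4

A diminished fifth up from F#3 gives C4.
A diminished fifth up from G3 gives Db4.
G2 up a diminished fifth is Db3.
A diminished fifth up from Db2 gives Abb2.
A diminished fifth up from F3 gives Cb4.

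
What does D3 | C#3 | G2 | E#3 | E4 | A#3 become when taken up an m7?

C4 B3 F3 D#4 D5 G#4

A minor seventh up from D3 gives C4.
C#3: a seventh up reaches B, and 10 semitones makes it B3.
G2 up a minor seventh is F3.
E#3: a seventh up reaches D, and 10 semitones makes it D#4.
A minor seventh up from E4 gives D5.
A#3 up a minor seventh is G#4.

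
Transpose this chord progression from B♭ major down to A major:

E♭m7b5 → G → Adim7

Dm7b5 F# G#dim7

B♭ major down to A major is a minor second; each chord root moves by that interval while the quality stays the same.
E♭m7b5: root E♭ down a minor second → D, giving Dm7b5.
G: root G down a minor second → F#, giving F#.
Adim7: root A down a minor second → G#, giving G#dim7.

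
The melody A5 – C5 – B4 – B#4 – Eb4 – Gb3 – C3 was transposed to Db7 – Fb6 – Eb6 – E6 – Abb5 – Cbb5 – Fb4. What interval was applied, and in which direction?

up a diminished eleventh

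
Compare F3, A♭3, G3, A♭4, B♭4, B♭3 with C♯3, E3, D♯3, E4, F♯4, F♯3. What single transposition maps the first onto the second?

Take the first pair: F3 → C#3. F to C spans 4 letter names, so the interval is some kind of fourth.
C#3 to F3 is 4 semitones, which makes it a diminished fourth; the second version is lower, so the direction is down.
Checking another pair — Bb3 → F#3 — gives the same interval.

down a diminished fourth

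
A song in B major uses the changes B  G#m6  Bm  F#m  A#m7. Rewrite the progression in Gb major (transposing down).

Gb Ebm6 Gbm Dbm Fm7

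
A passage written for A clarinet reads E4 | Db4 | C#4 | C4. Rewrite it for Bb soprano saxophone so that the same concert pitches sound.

D#4 C4 B#3 B3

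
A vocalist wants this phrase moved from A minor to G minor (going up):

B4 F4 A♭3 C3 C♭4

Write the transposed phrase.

A5 Eb5 Gb4 Bb3 Bbb4

From A up to G is a minor seventh; apply that to each pitch.
B4 to A5
F4 to Eb5
Ab3 to Gb4
C3 to Bb3
Cb4 to Bbb4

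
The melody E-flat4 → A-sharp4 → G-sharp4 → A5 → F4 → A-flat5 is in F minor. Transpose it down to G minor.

F3 B#3 A#3 B4 G3 Bb4

F minor to G minor down is a minor seventh, so every note moves down by that interval.
Eb4 becomes F3
A#4 becomes B#3
G#4 becomes A#3
A5 becomes B4
F4 becomes G3
Ab5 becomes Bb4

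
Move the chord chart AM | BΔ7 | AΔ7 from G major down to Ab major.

BbM CΔ7 BbΔ7

G major down to Ab major is a major seventh; each chord root moves by that interval while the quality stays the same.
AM: root A down a major seventh → Bb, giving BbM.
BΔ7: root B down a major seventh → C, giving CΔ7.
AΔ7: root A down a major seventh → Bb, giving BbΔ7.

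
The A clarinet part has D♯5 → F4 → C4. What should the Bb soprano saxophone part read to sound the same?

C##5 E4 B3

First find concert pitch: the A clarinet sounds a minor third below written, so D♯5 F4 C4 sounds B#4 D4 A3.
Then write for Bb soprano saxophone: it sounds a major second below written, so the part must be a major second above concert.
B#4 → C##5
D4 → E4
A3 → B3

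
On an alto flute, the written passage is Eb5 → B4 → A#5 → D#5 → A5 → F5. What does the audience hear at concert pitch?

Written C4 on the alto flute sounds as G3, a perfect fourth lower; apply that shift to every note.
Eb5 to Bb4
B4 to F#4
A#5 to E#5
D#5 to A#4
A5 to E5
F5 to C5

Bb4 F#4 E#5 A#4 E5 C5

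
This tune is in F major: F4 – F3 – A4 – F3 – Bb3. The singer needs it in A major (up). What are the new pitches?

F major to A major up is a major third, so every note moves up by that interval.
F4 to A4
F3 to A3
A4 to C#5
F3 to A3
Bb3 to D4

A4 A3 C#5 A3 D4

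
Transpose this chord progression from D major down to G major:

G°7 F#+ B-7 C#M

C°7 B+ E-7 F#M

D major down to G major is a perfect fifth; each chord root moves by that interval while the quality stays the same.
G°7: root G down a perfect fifth → C, giving C°7.
F#+: root F# down a perfect fifth → B, giving B+.
B-7: root B down a perfect fifth → E, giving E-7.
C#M: root C# down a perfect fifth → F#, giving F#M.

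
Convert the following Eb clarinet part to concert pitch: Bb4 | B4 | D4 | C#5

Db5 D5 F4 E5

The Eb clarinet sounds a minor third above written, so transpose each written note up a minor third.
Bb4 to Db5
B4 to D5
D4 to F4
C#5 to E5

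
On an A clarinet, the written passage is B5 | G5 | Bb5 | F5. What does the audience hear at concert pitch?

Written C4 on the A clarinet sounds as A3, a minor third lower; apply that shift to every note.
B5 → G#5
G5 → E5
Bb5 → G5
F5 → D5

G#5 E5 G5 D5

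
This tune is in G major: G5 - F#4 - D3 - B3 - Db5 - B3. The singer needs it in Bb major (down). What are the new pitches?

Bb4 A3 F2 D3 Fb4 D3

G major to Bb major down is a major sixth, so every note moves down by that interval.
G5 → Bb4
F#4 → A3
D3 → F2
B3 → D3
Db5 → Fb4
B3 → D3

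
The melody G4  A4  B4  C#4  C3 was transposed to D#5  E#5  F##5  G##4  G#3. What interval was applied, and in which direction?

up an augmented fifth

From G4 to D#5 is 5 letter names — a fifth of some quality.
G4 to D#5 is 8 semitones, which makes it an augmented fifth; the second version is higher, so the direction is up.
Checking another pair — C3 → G#3 — gives the same interval.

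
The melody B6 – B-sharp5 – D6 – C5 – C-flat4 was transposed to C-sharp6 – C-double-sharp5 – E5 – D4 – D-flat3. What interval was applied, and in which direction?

From B6 to C#6 is 7 letter names — a seventh of some quality.
C#6 to B6 is 10 semitones, which makes it a minor seventh; the second version is lower, so the direction is down.
Checking another pair — Cb4 → Db3 — gives the same interval.

down a minor seventh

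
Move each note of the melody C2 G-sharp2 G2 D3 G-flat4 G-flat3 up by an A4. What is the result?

F#2 C##3 C#3 G#3 C5 C4

C2: a fourth up reaches F, and 6 semitones makes it F#2.
G#2 up an augmented fourth is C##3.
G2: a fourth up reaches C, and 6 semitones makes it C#3.
An augmented fourth up from D3 gives G#3.
Gb4 up an augmented fourth is C5.
An augmented fourth up from Gb3 gives C4.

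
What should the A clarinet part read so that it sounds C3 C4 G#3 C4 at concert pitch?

Eb3 Eb4 B3 Eb4

Written C4 sounds as A3 on the A clarinet, so concert pitches are written a minor third up.
C3 becomes Eb3
C4 becomes Eb4
G#3 becomes B3
C4 becomes Eb4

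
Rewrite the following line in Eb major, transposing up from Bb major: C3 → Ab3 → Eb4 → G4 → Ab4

F3 Db4 Ab4 C5 Db5

Bb major to Eb major up is a perfect fourth, so every note moves up by that interval.
C3 becomes F3
Ab3 becomes Db4
Eb4 becomes Ab4
G4 becomes C5
Ab4 becomes Db5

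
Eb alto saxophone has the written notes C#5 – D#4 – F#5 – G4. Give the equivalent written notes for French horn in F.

First find concert pitch: the Eb alto saxophone sounds a major sixth below written, so C#5 D#4 F#5 G4 sounds E4 F#3 A4 Bb3.
Then write for French horn in F: it sounds a perfect fifth below written, so the part must be a perfect fifth above concert.
E4 → B4
F#3 → C#4
A4 → E5
Bb3 → F4

B4 C#4 E5 F4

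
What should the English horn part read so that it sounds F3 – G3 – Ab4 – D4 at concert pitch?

Written C4 sounds as F3 on the English horn, so concert pitches are written a perfect fifth up.
F3 to C4
G3 to D4
Ab4 to Eb5
D4 to A4

C4 D4 Eb5 A4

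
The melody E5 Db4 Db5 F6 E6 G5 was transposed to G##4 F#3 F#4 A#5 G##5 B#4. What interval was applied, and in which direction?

down a diminished sixth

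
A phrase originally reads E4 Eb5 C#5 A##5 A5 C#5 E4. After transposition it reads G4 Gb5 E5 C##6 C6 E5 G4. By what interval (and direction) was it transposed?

Take the first pair: E4 → G4. E to G spans 3 letter names, so the interval is some kind of third.
E4 to G4 is 3 semitones, which makes it a minor third; the second version is higher, so the direction is up.
Checking another pair — E4 → G4 — gives the same interval.

up a minor third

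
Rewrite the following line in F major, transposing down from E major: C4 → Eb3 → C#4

E major to F major down is a major seventh, so every note moves down by that interval.
C4 becomes Db3
Eb3 becomes Fb2
C#4 becomes D3

Db3 Fb2 D3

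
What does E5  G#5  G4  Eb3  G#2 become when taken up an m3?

E5: a third up reaches G, and 3 semitones makes it G5.
G#5 up a minor third is B5.
G4: a third up reaches B, and 3 semitones makes it Bb4.
Eb3: a third up reaches G, and 3 semitones makes it Gb3.
G#2: a third up reaches B, and 3 semitones makes it B2.

G5 B5 Bb4 Gb3 B2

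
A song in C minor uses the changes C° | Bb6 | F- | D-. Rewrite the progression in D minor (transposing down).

C minor down to D minor is a minor seventh; each chord root moves by that interval while the quality stays the same.
C°: root C down a minor seventh → D, giving D°.
Bb6: root Bb down a minor seventh → C, giving C6.
F-: root F down a minor seventh → G, giving G-.
D-: root D down a minor seventh → E, giving E-.

D° C6 G- E-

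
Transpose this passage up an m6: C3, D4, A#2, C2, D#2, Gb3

C3 becomes Ab3
D4 becomes Bb4
A#2 becomes F#3
C2 becomes Ab2
D#2 becomes B2
Gb3 becomes Ebb4

Ab3 Bb4 F#3 Ab2 B2 Ebb4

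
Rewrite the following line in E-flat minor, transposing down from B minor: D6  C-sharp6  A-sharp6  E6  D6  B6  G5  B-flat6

From B down to E-flat is an augmented fifth; apply that to each pitch.
D6 to Gb5
C#6 to F5
A#6 to D6
E6 to Ab5
D6 to Gb5
B6 to Eb6
G5 to Cb5
Bb6 to Ebb6

Gb5 F5 D6 Ab5 Gb5 Eb6 Cb5 Ebb6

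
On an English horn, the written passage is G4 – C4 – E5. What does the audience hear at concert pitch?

C4 F3 A4

Written C4 on the English horn sounds as F3, a perfect fifth lower; apply that shift to every note.
G4 gives C4
C4 gives F3
E5 gives A4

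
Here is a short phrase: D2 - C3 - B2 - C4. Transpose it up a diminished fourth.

Gb2 Fb3 Eb3 Fb4

D2 -> Gb2
C3 -> Fb3
B2 -> Eb3
C4 -> Fb4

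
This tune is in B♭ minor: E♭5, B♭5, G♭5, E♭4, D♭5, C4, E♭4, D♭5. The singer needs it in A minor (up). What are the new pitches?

D6 A6 F6 D5 C6 B4 D5 C6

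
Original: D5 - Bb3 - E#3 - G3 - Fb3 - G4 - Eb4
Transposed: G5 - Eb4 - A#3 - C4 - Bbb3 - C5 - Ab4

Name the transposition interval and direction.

up a perfect fourth

From D5 to G5 is 4 letter names — a fourth of some quality.
D5 to G5 is 5 semitones, which makes it a perfect fourth; the second version is higher, so the direction is up.
Checking another pair — Eb4 → Ab4 — gives the same interval.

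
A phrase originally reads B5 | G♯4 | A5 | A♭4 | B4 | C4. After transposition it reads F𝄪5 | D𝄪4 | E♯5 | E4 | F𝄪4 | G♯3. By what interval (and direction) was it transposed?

down a diminished fourth

Take the first pair: B5 → F##5. B to F spans 4 letter names, so the interval is some kind of fourth.
F##5 to B5 is 4 semitones, which makes it a diminished fourth; the second version is lower, so the direction is down.
Checking another pair — C4 → G#3 — gives the same interval.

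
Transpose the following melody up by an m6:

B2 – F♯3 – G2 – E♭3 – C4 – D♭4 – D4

B2 up a minor sixth is G3.
A minor sixth up from F#3 gives D4.
G2: a sixth up reaches E, and 8 semitones makes it Eb3.
A minor sixth up from Eb3 gives Cb4.
C4 up a minor sixth is Ab4.
A minor sixth up from Db4 gives Bbb4.
D4 up a minor sixth is Bb4.

G3 D4 Eb3 Cb4 Ab4 Bbb4 Bb4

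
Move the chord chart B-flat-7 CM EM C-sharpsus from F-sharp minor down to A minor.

F-sharp minor down to A minor is a major sixth; each chord root moves by that interval while the quality stays the same.
B-flat-7: root B-flat down a major sixth → Db, giving Db-7.
CM: root C down a major sixth → Eb, giving EbM.
EM: root E down a major sixth → G, giving GM.
C-sharpsus: root C-sharp down a major sixth → E, giving Esus.

Db-7 EbM GM Esus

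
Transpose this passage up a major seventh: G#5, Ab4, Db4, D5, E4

G#5 to F##6
Ab4 to G5
Db4 to C5
D5 to C#6
E4 to D#5

F##6 G5 C5 C#6 D#5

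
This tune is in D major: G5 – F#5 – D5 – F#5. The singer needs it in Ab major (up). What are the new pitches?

Db6 C6 Ab5 C6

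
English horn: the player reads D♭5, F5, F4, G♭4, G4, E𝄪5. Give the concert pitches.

Written C4 on the English horn sounds as F3, a perfect fifth lower; apply that shift to every note.
Db5 to Gb4
F5 to Bb4
F4 to Bb3
Gb4 to Cb4
G4 to C4
E##5 to A##4

Gb4 Bb4 Bb3 Cb4 C4 A##4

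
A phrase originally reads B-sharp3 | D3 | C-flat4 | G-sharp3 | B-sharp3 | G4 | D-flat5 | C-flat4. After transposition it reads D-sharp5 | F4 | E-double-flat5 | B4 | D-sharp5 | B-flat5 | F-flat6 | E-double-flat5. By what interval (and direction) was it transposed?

Take the first pair: B#3 → D#5. B to D spans 10 letter names, so the interval is some kind of tenth.
B#3 to D#5 is 15 semitones, which makes it a minor tenth; the second version is higher, so the direction is up.
Checking another pair — Cb4 → Ebb5 — gives the same interval.

up a minor tenth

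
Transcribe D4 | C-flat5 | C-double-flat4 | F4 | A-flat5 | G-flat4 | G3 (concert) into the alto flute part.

G4 Fb5 Fbb4 Bb4 Db6 Cb5 C4

The alto flute sounds a perfect fourth below written, so the written part must be a perfect fourth above concert — transpose each note up.
D4 to G4
Cb5 to Fb5
Cbb4 to Fbb4
F4 to Bb4
Ab5 to Db6
Gb4 to Cb5
G3 to C4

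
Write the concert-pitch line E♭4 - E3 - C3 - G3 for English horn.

Written C4 sounds as F3 on the English horn, so concert pitches are written a perfect fifth up.
Eb4 gives Bb4
E3 gives B3
C3 gives G3
G3 gives D4

Bb4 B3 G3 D4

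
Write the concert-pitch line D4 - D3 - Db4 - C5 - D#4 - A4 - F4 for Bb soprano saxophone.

E4 E3 Eb4 D5 E#4 B4 G4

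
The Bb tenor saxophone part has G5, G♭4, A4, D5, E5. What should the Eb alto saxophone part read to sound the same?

D5 Db4 E4 A4 B4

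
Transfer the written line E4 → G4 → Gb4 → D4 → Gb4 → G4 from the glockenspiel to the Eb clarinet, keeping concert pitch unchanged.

First find concert pitch: the glockenspiel sounds a perfect fifteenth above written, so E4 G4 Gb4 D4 Gb4 G4 sounds E6 G6 Gb6 D6 Gb6 G6.
Then write for Eb clarinet: it sounds a minor third above written, so the part must be a minor third below concert.
E6 → C#6
G6 → E6
Gb6 → Eb6
D6 → B5
Gb6 → Eb6
G6 → E6

C#6 E6 Eb6 B5 Eb6 E6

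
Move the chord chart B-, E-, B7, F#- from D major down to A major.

F#- B- F#7 C#-

D major down to A major is a perfect fourth; each chord root moves by that interval while the quality stays the same.
B-: root B down a perfect fourth → F#, giving F#-.
E-: root E down a perfect fourth → B, giving B-.
B7: root B down a perfect fourth → F#, giving F#7.
F#-: root F# down a perfect fourth → C#, giving C#-.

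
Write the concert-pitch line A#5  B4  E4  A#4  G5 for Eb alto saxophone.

F##6 G#5 C#5 F##5 E6

Written C4 sounds as Eb3 on the Eb alto saxophone, so concert pitches are written a major sixth up.
A#5 -> F##6
B4 -> G#5
E4 -> C#5
A#4 -> F##5
G5 -> E6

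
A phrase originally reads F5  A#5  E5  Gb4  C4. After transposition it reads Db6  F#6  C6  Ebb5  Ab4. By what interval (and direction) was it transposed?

up a minor sixth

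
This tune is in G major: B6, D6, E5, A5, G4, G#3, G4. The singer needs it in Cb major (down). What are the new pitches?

Eb6 Gb5 Ab4 Db5 Cb4 C3 Cb4

G major to Cb major down is an augmented fifth, so every note moves down by that interval.
B6 -> Eb6
D6 -> Gb5
E5 -> Ab4
A5 -> Db5
G4 -> Cb4
G#3 -> C3
G4 -> Cb4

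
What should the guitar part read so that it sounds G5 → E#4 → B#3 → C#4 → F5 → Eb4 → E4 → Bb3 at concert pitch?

Written C4 sounds as C3 on the guitar, so concert pitches are written a perfect octave up.
G5 becomes G6
E#4 becomes E#5
B#3 becomes B#4
C#4 becomes C#5
F5 becomes F6
Eb4 becomes Eb5
E4 becomes E5
Bb3 becomes Bb4

G6 E#5 B#4 C#5 F6 Eb5 E5 Bb4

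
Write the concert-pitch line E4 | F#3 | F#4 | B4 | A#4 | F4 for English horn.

The English horn sounds a perfect fifth below written, so the written part must be a perfect fifth above concert — transpose each note up.
E4 to B4
F#3 to C#4
F#4 to C#5
B4 to F#5
A#4 to E#5
F4 to C5

B4 C#4 C#5 F#5 E#5 C5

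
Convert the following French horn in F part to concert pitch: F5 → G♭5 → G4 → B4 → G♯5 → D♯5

Bb4 Cb5 C4 E4 C#5 G#4

Written C4 on the French horn in F sounds as F3, a perfect fifth lower; apply that shift to every note.
F5 -> Bb4
Gb5 -> Cb5
G4 -> C4
B4 -> E4
G#5 -> C#5
D#5 -> G#4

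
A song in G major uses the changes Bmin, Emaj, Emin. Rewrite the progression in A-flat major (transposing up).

Cmin Fmaj Fmin

G major up to A-flat major is a minor second; each chord root moves by that interval while the quality stays the same.
Bmin: root B up a minor second → C, giving Cmin.
Emaj: root E up a minor second → F, giving Fmaj.
Emin: root E up a minor second → F, giving Fmin.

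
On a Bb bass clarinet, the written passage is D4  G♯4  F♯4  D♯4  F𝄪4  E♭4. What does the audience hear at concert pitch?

The Bb bass clarinet sounds a major ninth below written, so transpose each written note down a major ninth.
D4 becomes C3
G#4 becomes F#3
F#4 becomes E3
D#4 becomes C#3
F##4 becomes E#3
Eb4 becomes Db3

C3 F#3 E3 C#3 E#3 Db3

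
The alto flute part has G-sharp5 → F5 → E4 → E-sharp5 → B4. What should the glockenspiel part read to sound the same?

First find concert pitch: the alto flute sounds a perfect fourth below written, so G-sharp5 F5 E4 E-sharp5 B4 sounds D#5 C5 B3 B#4 F#4.
Then write for glockenspiel: it sounds a perfect fifteenth above written, so the part must be a perfect fifteenth below concert.
D#5 → D#3
C5 → C3
B3 → B1
B#4 → B#2
F#4 → F#2

D#3 C3 B1 B#2 F#2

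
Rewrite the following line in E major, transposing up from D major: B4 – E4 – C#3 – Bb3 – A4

C#5 F#4 D#3 C4 B4

From D up to E is a major second; apply that to each pitch.
B4 → C#5
E4 → F#4
C#3 → D#3
Bb3 → C4
A4 → B4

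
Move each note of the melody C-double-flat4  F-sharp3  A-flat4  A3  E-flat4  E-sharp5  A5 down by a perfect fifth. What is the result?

Fbb3 B2 Db4 D3 Ab3 A#4 D5

Cbb4: a fifth down reaches F, and 7 semitones makes it Fbb3.
A perfect fifth down from F#3 gives B2.
A perfect fifth down from Ab4 gives Db4.
A3 down a perfect fifth is D3.
Eb4 down a perfect fifth is Ab3.
E#5 down a perfect fifth is A#4.
A perfect fifth down from A5 gives D5.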